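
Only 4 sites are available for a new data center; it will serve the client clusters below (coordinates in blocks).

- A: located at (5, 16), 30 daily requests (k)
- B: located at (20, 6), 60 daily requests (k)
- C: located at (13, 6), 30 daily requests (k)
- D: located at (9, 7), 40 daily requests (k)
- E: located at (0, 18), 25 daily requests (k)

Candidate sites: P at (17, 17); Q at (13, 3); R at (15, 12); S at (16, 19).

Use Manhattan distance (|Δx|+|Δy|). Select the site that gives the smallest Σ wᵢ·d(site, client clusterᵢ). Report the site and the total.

Total weighted distance at each candidate:
  P (17, 17): total = 2850
  Q (13, 3): total = 2340
  R (15, 12): total = 2285
  S (16, 19): total = 3105
Minimum is at R with total 2285 blocks.

R, total 2285 blocks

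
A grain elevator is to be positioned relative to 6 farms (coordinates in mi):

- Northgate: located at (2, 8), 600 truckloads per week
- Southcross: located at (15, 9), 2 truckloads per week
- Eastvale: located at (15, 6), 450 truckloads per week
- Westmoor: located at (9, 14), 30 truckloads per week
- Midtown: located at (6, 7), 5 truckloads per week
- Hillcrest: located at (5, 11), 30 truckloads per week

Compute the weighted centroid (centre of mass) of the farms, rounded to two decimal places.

The minimiser of Σwᵢ‖p−pᵢ‖² is the weighted centroid p* = (Σwᵢpᵢ)/(Σwᵢ).
Σwᵢ = 1117.
Σwᵢxᵢ = 600·2 + 2·15 + 450·15 + 30·9 + 5·6 + 30·5 = 8430.
Σwᵢyᵢ = 600·8 + 2·9 + 450·6 + 30·14 + 5·7 + 30·11 = 8303.
x* = 8430/1117 = 7.55, y* = 8303/1117 = 7.43.

(7.55, 7.43)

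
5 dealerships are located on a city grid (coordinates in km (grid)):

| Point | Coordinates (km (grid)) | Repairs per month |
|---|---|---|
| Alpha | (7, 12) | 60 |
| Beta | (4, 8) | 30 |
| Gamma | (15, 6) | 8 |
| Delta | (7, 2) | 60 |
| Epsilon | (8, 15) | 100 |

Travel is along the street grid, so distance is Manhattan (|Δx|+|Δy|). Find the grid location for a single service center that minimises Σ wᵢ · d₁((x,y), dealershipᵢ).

(7, 12)

Manhattan distance separates: Σwᵢ(|x−xᵢ|+|y−yᵢ|) = Σwᵢ|x−xᵢ| + Σwᵢ|y−yᵢ|, so x and y are optimised independently as 1-D weighted medians.
Total weight W = 258; half = 129.
x-coordinate, sorted with cumulative weight:
  x=4 (Beta, w=30) cum 30
  x=7 (Alpha, w=60) cum 90
  x=7 (Delta, w=60) cum 150  ← median
  x=8 (Epsilon, w=100) cum 250
  x=15 (Gamma, w=8) cum 258
⇒ x* = 7
y-coordinate, sorted with cumulative weight:
  y=2 (Delta, w=60) cum 60
  y=6 (Gamma, w=8) cum 68
  y=8 (Beta, w=30) cum 98
  y=12 (Alpha, w=60) cum 158  ← median
  y=15 (Epsilon, w=100) cum 258
⇒ y* = 12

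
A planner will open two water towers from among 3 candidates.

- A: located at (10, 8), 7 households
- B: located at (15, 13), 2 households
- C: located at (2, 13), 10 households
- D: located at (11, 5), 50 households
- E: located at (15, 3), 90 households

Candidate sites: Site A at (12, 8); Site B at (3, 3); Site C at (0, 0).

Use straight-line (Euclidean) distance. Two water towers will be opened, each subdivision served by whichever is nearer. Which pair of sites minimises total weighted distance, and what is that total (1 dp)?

{Site A, Site B}, total 809.1

Evaluate every pair (each demand assigned to the nearer of the two):
  {Site A, Site B}: total = 809.1
  {Site A, Site C}: total = 820.4
  {Site B, Site C}: total = 1684.3
Best pair: {Site A, Site B} with total 809.1.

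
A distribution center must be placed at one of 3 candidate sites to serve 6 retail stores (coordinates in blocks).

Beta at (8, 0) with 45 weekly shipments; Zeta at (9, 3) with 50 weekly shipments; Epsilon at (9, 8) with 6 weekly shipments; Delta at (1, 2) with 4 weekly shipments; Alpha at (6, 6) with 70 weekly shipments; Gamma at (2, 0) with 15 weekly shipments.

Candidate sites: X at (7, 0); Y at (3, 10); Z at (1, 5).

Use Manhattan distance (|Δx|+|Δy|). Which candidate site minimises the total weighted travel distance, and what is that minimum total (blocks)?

Total weighted distance at each candidate:
  X (7, 0): total = 952
  Y (3, 10): total = 2068
  Z (1, 5): total = 1628
Minimum is at X with total 952 blocks.

X, total 952 blocks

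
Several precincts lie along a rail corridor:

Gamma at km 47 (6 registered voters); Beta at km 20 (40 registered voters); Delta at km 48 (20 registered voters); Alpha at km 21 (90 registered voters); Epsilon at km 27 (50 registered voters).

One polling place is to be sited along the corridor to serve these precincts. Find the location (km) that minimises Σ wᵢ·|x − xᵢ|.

x = 21

For a sum of weighted absolute distances on a line, the optimum is the weighted median (not the mean). Total weight W = 206; half-weight = 103.
Sort by position and accumulate weight:
  km 20 (Beta, w=40) → cum 40
  km 21 (Alpha, w=90) → cum 130  ≥ 103 → median here
  km 27 (Epsilon, w=50) → cum 180
  km 47 (Gamma, w=6) → cum 186
  km 48 (Delta, w=20) → cum 206
Optimal location: km 21.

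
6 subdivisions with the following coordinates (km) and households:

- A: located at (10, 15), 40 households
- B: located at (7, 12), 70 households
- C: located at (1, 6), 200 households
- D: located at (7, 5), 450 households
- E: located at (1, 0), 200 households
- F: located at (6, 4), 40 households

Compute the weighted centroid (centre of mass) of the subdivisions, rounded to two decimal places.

(4.68, 5.05)

The minimiser of Σwᵢ‖p−pᵢ‖² is the weighted centroid p* = (Σwᵢpᵢ)/(Σwᵢ).
Σwᵢ = 1000.
Σwᵢxᵢ = 40·10 + 70·7 + 200·1 + 450·7 + 200·1 + 40·6 = 4680.
Σwᵢyᵢ = 40·15 + 70·12 + 200·6 + 450·5 + 200·0 + 40·4 = 5050.
x* = 4680/1000 = 4.68, y* = 5050/1000 = 5.05.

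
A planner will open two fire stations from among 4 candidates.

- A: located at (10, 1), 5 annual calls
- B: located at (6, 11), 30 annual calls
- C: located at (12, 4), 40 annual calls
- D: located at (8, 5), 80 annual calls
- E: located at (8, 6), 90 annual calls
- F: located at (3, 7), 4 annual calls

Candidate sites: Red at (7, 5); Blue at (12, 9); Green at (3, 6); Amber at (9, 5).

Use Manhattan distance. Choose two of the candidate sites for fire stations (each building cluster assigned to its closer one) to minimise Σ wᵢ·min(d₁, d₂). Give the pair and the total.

{Red, Amber}, total 679

Evaluate every pair (each demand assigned to the nearer of the two):
  {Red, Amber}: total = 679
  {Green, Amber}: total = 689
  {Blue, Amber}: total = 717
  {Red, Blue}: total = 729
  {Red, Green}: total = 749
  {Blue, Green}: total = 1424
Best pair: {Red, Amber} with total 679.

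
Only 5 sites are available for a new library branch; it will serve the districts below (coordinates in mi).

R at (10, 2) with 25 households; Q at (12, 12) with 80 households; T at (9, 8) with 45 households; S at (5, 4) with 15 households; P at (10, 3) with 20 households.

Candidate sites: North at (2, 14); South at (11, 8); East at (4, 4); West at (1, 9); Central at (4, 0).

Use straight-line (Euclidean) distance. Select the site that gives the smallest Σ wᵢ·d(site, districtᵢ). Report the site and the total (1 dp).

South, total 782.1 mi

Total weighted distance at each candidate:
  North (2, 14): total = 2019.9
  South (11, 8): total = 782.1
  East (4, 4): total = 1488.0
  West (1, 9): total = 1872.4
  Central (4, 0): total = 1932.4
Minimum is at South with total 782.1 mi.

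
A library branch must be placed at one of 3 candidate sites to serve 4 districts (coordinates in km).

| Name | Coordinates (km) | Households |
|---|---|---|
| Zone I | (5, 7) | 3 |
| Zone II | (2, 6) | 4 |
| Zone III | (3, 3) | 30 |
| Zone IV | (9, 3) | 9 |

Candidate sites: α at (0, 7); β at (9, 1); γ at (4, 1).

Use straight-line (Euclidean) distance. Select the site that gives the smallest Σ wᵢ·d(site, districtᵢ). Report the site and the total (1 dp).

Total weighted distance at each candidate:
  α (0, 7): total = 262.6
  β (9, 1): total = 263.8
  γ (4, 1): total = 155.3
Minimum is at γ with total 155.3 km.

γ, total 155.3 km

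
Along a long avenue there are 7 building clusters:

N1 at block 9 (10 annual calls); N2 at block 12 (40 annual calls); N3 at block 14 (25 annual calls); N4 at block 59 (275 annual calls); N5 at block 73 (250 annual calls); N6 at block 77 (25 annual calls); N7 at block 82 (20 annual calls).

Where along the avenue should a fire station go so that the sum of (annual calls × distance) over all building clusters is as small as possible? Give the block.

For a sum of weighted absolute distances on a line, the optimum is the weighted median (not the mean). Total weight W = 645; half-weight = 322.5.
Sort by position and accumulate weight:
  block 9 (N1, w=10) → cum 10
  block 12 (N2, w=40) → cum 50
  block 14 (N3, w=25) → cum 75
  block 59 (N4, w=275) → cum 350  ≥ 322.5 → median here
  block 73 (N5, w=250) → cum 600
  block 77 (N6, w=25) → cum 625
  block 82 (N7, w=20) → cum 645
Optimal location: block 59.

x = 59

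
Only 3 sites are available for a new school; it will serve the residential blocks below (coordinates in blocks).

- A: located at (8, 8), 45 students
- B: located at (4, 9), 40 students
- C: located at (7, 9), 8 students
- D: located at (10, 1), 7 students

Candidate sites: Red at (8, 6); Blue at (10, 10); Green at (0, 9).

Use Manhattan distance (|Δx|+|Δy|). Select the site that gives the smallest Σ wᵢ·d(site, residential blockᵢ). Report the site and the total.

Total weighted distance at each candidate:
  Red (8, 6): total = 451
  Blue (10, 10): total = 555
  Green (0, 9): total = 747
Minimum is at Red with total 451 blocks.

Red, total 451 blocks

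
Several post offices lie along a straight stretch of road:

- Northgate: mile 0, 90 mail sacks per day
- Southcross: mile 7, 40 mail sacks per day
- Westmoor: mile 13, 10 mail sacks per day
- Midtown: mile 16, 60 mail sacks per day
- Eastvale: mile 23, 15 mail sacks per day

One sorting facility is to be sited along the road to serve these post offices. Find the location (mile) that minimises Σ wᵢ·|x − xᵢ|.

x = 7

For a sum of weighted absolute distances on a line, the optimum is the weighted median (not the mean). Total weight W = 215; half-weight = 107.5.
Sort by position and accumulate weight:
  mile 0 (Northgate, w=90) → cum 90
  mile 7 (Southcross, w=40) → cum 130  ≥ 107.5 → median here
  mile 13 (Westmoor, w=10) → cum 140
  mile 16 (Midtown, w=60) → cum 200
  mile 23 (Eastvale, w=15) → cum 215
Optimal location: mile 7.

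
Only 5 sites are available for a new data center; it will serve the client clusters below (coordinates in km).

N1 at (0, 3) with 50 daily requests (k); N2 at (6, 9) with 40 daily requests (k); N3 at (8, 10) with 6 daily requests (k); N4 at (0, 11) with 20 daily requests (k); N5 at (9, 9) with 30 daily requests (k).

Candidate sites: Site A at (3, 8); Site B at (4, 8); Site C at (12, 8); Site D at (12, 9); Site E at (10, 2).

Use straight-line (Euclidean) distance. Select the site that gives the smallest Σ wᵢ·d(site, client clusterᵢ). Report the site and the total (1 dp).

Site B, total 689.4 km

Total weighted distance at each candidate:
  Site A (3, 8): total = 717.7
  Site B (4, 8): total = 689.4
  Site C (12, 8): total = 1262.4
  Site D (12, 9): total = 1268.9
  Site E (10, 2): total = 1355.7
Minimum is at Site B with total 689.4 km.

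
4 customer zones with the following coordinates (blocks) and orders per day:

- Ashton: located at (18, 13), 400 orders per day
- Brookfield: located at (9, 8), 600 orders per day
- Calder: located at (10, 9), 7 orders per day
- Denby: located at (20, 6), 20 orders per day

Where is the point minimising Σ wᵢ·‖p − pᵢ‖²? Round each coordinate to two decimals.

The minimiser of Σwᵢ‖p−pᵢ‖² is the weighted centroid p* = (Σwᵢpᵢ)/(Σwᵢ).
Σwᵢ = 1027.
Σwᵢxᵢ = 400·18 + 600·9 + 7·10 + 20·20 = 13070.
Σwᵢyᵢ = 400·13 + 600·8 + 7·9 + 20·6 = 10183.
x* = 13070/1027 = 12.73, y* = 10183/1027 = 9.92.

(12.73, 9.92)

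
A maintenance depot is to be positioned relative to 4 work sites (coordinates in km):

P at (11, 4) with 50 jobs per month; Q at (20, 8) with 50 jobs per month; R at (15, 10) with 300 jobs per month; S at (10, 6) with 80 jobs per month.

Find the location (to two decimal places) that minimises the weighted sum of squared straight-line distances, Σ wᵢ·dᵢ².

(14.27, 8.50)

The minimiser of Σwᵢ‖p−pᵢ‖² is the weighted centroid p* = (Σwᵢpᵢ)/(Σwᵢ).
Σwᵢ = 480.
Σwᵢxᵢ = 50·11 + 50·20 + 300·15 + 80·10 = 6850.
Σwᵢyᵢ = 50·4 + 50·8 + 300·10 + 80·6 = 4080.
x* = 6850/480 = 14.27, y* = 4080/480 = 8.50.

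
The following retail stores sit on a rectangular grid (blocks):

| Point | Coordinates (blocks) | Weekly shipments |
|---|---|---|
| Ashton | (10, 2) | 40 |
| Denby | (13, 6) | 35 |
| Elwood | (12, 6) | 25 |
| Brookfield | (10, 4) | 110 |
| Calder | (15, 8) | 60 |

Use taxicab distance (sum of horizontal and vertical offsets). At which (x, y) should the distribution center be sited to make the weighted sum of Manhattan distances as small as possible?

Manhattan distance separates: Σwᵢ(|x−xᵢ|+|y−yᵢ|) = Σwᵢ|x−xᵢ| + Σwᵢ|y−yᵢ|, so x and y are optimised independently as 1-D weighted medians.
Total weight W = 270; half = 135.
x-coordinate, sorted with cumulative weight:
  x=10 (Ashton, w=40) cum 40
  x=10 (Brookfield, w=110) cum 150  ← median
  x=12 (Elwood, w=25) cum 175
  x=13 (Denby, w=35) cum 210
  x=15 (Calder, w=60) cum 270
⇒ x* = 10
y-coordinate, sorted with cumulative weight:
  y=2 (Ashton, w=40) cum 40
  y=4 (Brookfield, w=110) cum 150  ← median
  y=6 (Denby, w=35) cum 185
  y=6 (Elwood, w=25) cum 210
  y=8 (Calder, w=60) cum 270
⇒ y* = 4

(10, 4)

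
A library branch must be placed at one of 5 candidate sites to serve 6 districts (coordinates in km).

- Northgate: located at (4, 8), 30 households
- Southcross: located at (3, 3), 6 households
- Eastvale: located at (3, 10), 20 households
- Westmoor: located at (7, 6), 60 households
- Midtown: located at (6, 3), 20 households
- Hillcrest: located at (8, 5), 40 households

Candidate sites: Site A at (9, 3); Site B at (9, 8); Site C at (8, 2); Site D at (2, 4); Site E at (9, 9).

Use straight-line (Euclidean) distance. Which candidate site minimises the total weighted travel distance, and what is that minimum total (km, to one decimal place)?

Site B, total 736.2 km

Total weighted distance at each candidate:
  Site A (9, 3): total = 798.3
  Site B (9, 8): total = 736.2
  Site C (8, 2): total = 847.7
  Site D (2, 4): total = 913.2
  Site E (9, 9): total = 841.0
Minimum is at Site B with total 736.2 km.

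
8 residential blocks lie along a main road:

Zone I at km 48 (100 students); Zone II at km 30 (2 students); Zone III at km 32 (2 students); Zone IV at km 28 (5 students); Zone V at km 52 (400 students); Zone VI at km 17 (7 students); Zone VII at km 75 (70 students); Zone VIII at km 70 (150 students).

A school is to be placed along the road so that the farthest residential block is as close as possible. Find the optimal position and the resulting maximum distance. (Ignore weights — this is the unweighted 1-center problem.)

location 46, max distance 29

The 1-center on a line is the midpoint of the two extreme points: leftmost at 17, rightmost at 75.
Optimal location = (17 + 75)/2 = 46; maximum distance = (75 − 17)/2 = 29.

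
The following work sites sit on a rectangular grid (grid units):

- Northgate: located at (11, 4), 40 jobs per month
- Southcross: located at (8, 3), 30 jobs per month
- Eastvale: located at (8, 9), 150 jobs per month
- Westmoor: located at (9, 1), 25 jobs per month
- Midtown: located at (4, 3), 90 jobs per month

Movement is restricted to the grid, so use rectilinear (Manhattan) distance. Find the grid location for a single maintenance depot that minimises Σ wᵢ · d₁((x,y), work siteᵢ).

Manhattan distance separates: Σwᵢ(|x−xᵢ|+|y−yᵢ|) = Σwᵢ|x−xᵢ| + Σwᵢ|y−yᵢ|, so x and y are optimised independently as 1-D weighted medians.
Total weight W = 335; half = 167.5.
x-coordinate, sorted with cumulative weight:
  x=4 (Midtown, w=90) cum 90
  x=8 (Southcross, w=30) cum 120
  x=8 (Eastvale, w=150) cum 270  ← median
  x=9 (Westmoor, w=25) cum 295
  x=11 (Northgate, w=40) cum 335
⇒ x* = 8
y-coordinate, sorted with cumulative weight:
  y=1 (Westmoor, w=25) cum 25
  y=3 (Southcross, w=30) cum 55
  y=3 (Midtown, w=90) cum 145
  y=4 (Northgate, w=40) cum 185  ← median
  y=9 (Eastvale, w=150) cum 335
⇒ y* = 4

(8, 4)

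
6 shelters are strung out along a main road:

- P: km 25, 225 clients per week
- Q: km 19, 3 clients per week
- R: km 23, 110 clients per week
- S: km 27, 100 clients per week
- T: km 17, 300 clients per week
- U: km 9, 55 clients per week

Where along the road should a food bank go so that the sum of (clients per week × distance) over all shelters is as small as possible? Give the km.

x = 23

For a sum of weighted absolute distances on a line, the optimum is the weighted median (not the mean). Total weight W = 793; half-weight = 396.5.
Sort by position and accumulate weight:
  km 9 (U, w=55) → cum 55
  km 17 (T, w=300) → cum 355
  km 19 (Q, w=3) → cum 358
  km 23 (R, w=110) → cum 468  ≥ 396.5 → median here
  km 25 (P, w=225) → cum 693
  km 27 (S, w=100) → cum 793
Optimal location: km 23.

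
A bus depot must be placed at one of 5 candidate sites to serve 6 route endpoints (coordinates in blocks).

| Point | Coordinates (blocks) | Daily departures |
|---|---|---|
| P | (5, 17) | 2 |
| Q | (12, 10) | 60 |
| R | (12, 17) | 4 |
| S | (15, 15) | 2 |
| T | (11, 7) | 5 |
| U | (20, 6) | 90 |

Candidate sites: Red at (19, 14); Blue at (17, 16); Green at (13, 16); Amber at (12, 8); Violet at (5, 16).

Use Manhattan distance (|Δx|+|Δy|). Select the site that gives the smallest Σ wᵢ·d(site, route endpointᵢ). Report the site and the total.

Amber, total 1118 blocks

Total weighted distance at each candidate:
  Red (19, 14): total = 1629
  Blue (17, 16): total = 1961
  Green (13, 16): total = 2037
  Amber (12, 8): total = 1118
  Violet (5, 16): total = 3161
Minimum is at Amber with total 1118 blocks.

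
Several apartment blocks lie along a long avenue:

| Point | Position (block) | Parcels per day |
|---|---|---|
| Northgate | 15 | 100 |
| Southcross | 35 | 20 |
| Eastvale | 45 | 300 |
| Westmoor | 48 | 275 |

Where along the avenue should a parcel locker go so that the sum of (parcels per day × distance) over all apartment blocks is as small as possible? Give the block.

For a sum of weighted absolute distances on a line, the optimum is the weighted median (not the mean). Total weight W = 695; half-weight = 347.5.
Sort by position and accumulate weight:
  block 15 (Northgate, w=100) → cum 100
  block 35 (Southcross, w=20) → cum 120
  block 45 (Eastvale, w=300) → cum 420  ≥ 347.5 → median here
  block 48 (Westmoor, w=275) → cum 695
Optimal location: block 45.

x = 45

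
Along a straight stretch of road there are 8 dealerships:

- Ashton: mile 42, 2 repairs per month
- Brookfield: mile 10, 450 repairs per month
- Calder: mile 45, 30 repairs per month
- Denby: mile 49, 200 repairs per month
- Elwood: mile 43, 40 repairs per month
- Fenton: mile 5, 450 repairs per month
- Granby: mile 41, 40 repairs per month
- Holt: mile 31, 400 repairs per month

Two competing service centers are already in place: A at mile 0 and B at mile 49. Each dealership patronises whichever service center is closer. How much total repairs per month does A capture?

900

The indifferent point is the midpoint (0+49)/2 = 24.5; dealerships left of it (closer to A at 0) go to A, those right go to B.
  Fenton at 5 (w=450) → A
  Brookfield at 10 (w=450) → A
  Holt at 31 (w=400) → B
  Granby at 41 (w=40) → B
  Ashton at 42 (w=2) → B
  Elwood at 43 (w=40) → B
  Calder at 45 (w=30) → B
  Denby at 49 (w=200) → B
A captures 900; B captures 712.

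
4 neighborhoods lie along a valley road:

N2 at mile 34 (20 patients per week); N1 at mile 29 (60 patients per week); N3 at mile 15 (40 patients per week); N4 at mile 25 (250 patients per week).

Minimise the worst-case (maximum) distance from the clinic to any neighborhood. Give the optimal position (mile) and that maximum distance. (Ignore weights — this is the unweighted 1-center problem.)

The 1-center on a line is the midpoint of the two extreme points: leftmost at 15, rightmost at 34.
Optimal location = (15 + 34)/2 = 24.5; maximum distance = (34 − 15)/2 = 9.5.

location 24.5, max distance 9.5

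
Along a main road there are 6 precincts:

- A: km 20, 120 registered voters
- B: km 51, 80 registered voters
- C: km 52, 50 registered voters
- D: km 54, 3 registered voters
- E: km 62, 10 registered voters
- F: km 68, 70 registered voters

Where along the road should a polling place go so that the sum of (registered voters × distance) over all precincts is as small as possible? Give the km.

x = 51

For a sum of weighted absolute distances on a line, the optimum is the weighted median (not the mean). Total weight W = 333; half-weight = 166.5.
Sort by position and accumulate weight:
  km 20 (A, w=120) → cum 120
  km 51 (B, w=80) → cum 200  ≥ 166.5 → median here
  km 52 (C, w=50) → cum 250
  km 54 (D, w=3) → cum 253
  km 62 (E, w=10) → cum 263
  km 68 (F, w=70) → cum 333
Optimal location: km 51.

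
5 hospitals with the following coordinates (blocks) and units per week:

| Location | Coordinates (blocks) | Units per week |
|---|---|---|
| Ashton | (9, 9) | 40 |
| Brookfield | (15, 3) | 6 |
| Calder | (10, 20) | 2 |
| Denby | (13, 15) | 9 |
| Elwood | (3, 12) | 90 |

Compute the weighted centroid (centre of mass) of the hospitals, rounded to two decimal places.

The minimiser of Σwᵢ‖p−pᵢ‖² is the weighted centroid p* = (Σwᵢpᵢ)/(Σwᵢ).
Σwᵢ = 147.
Σwᵢxᵢ = 40·9 + 6·15 + 2·10 + 9·13 + 90·3 = 857.
Σwᵢyᵢ = 40·9 + 6·3 + 2·20 + 9·15 + 90·12 = 1633.
x* = 857/147 = 5.83, y* = 1633/147 = 11.11.

(5.83, 11.11)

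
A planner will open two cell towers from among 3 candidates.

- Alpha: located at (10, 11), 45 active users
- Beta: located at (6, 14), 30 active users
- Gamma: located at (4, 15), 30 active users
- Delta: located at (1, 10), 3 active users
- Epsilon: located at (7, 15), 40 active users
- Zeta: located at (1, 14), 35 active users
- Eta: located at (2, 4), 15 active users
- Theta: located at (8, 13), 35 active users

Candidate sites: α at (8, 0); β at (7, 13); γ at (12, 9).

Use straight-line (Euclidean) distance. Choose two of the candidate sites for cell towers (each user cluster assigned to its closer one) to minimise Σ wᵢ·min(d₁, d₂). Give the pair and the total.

{α, β}, total 769.0

Evaluate every pair (each demand assigned to the nearer of the two):
  {α, β}: total = 769.0
  {β, γ}: total = 780.3
  {α, γ}: total = 1736.2
Best pair: {α, β} with total 769.0.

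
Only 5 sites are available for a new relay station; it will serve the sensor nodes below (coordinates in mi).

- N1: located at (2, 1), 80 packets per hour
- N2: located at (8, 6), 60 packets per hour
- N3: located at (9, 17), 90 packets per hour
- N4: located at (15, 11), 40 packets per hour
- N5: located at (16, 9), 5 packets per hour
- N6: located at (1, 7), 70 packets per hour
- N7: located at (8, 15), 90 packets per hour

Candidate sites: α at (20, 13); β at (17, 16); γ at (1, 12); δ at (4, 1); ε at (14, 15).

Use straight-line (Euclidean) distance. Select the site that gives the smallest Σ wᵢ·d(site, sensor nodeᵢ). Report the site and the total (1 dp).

Total weighted distance at each candidate:
  α (20, 13): total = 6351.0
  β (17, 16): total = 5580.7
  γ (1, 12): total = 3959.2
  δ (4, 1): total = 4499.6
  ε (14, 15): total = 4413.8
Minimum is at γ with total 3959.2 mi.

γ, total 3959.2 mi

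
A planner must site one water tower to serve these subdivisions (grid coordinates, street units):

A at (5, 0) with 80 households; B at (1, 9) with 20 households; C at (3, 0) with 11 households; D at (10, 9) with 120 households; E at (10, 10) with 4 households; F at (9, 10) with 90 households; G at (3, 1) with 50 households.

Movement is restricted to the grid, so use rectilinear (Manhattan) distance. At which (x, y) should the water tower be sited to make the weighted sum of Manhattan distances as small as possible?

(9, 9)

Manhattan distance separates: Σwᵢ(|x−xᵢ|+|y−yᵢ|) = Σwᵢ|x−xᵢ| + Σwᵢ|y−yᵢ|, so x and y are optimised independently as 1-D weighted medians.
Total weight W = 375; half = 187.5.
x-coordinate, sorted with cumulative weight:
  x=1 (B, w=20) cum 20
  x=3 (C, w=11) cum 31
  x=3 (G, w=50) cum 81
  x=5 (A, w=80) cum 161
  x=9 (F, w=90) cum 251  ← median
  x=10 (D, w=120) cum 371
  x=10 (E, w=4) cum 375
⇒ x* = 9
y-coordinate, sorted with cumulative weight:
  y=0 (A, w=80) cum 80
  y=0 (C, w=11) cum 91
  y=1 (G, w=50) cum 141
  y=9 (B, w=20) cum 161
  y=9 (D, w=120) cum 281  ← median
  y=10 (E, w=4) cum 285
  y=10 (F, w=90) cum 375
⇒ y* = 9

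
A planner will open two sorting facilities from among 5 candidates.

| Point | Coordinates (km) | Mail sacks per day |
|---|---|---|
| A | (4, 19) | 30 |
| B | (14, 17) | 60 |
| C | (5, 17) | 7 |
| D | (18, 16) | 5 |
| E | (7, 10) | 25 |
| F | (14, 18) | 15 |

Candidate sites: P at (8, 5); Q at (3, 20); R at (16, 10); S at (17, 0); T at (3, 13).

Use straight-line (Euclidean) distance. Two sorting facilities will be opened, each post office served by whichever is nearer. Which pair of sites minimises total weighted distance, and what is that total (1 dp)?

{Q, R}, total 884.8

Evaluate every pair (each demand assigned to the nearer of the two):
  {Q, R}: total = 884.8
  {R, T}: total = 930.9
  {Q, T}: total = 1121.0
  {P, Q}: total = 1121.3
  {P, R}: total = 1243.0
  {Q, S}: total = 1266.4
  {P, T}: total = 1296.6
  {S, T}: total = 1298.8
  {R, S}: total = 1358.4
  {P, S}: total = 1744.9
Best pair: {Q, R} with total 884.8.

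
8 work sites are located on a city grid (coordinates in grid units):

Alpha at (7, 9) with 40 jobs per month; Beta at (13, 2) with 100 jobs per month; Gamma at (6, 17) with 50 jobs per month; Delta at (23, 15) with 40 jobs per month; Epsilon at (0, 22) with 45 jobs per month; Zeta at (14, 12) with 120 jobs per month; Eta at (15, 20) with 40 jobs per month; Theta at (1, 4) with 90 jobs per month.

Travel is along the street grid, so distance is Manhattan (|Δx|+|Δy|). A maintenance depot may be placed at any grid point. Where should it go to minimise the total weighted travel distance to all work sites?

(13, 12)

Manhattan distance separates: Σwᵢ(|x−xᵢ|+|y−yᵢ|) = Σwᵢ|x−xᵢ| + Σwᵢ|y−yᵢ|, so x and y are optimised independently as 1-D weighted medians.
Total weight W = 525; half = 262.5.
x-coordinate, sorted with cumulative weight:
  x=0 (Epsilon, w=45) cum 45
  x=1 (Theta, w=90) cum 135
  x=6 (Gamma, w=50) cum 185
  x=7 (Alpha, w=40) cum 225
  x=13 (Beta, w=100) cum 325  ← median
  x=14 (Zeta, w=120) cum 445
  x=15 (Eta, w=40) cum 485
  x=23 (Delta, w=40) cum 525
⇒ x* = 13
y-coordinate, sorted with cumulative weight:
  y=2 (Beta, w=100) cum 100
  y=4 (Theta, w=90) cum 190
  y=9 (Alpha, w=40) cum 230
  y=12 (Zeta, w=120) cum 350  ← median
  y=15 (Delta, w=40) cum 390
  y=17 (Gamma, w=50) cum 440
  y=20 (Eta, w=40) cum 480
  y=22 (Epsilon, w=45) cum 525
⇒ y* = 12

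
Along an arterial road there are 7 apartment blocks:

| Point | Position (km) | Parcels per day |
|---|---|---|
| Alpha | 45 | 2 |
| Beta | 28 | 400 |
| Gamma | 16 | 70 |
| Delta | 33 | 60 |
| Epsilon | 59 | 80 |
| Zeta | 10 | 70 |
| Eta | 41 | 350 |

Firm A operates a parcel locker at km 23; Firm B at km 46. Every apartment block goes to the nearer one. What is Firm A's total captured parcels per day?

The indifferent point is the midpoint (23+46)/2 = 34.5; apartment blocks left of it (closer to Firm A at 23) go to Firm A, those right go to Firm B.
  Zeta at 10 (w=70) → Firm A
  Gamma at 16 (w=70) → Firm A
  Beta at 28 (w=400) → Firm A
  Delta at 33 (w=60) → Firm A
  Eta at 41 (w=350) → Firm B
  Alpha at 45 (w=2) → Firm B
  Epsilon at 59 (w=80) → Firm B
Firm A captures 600; Firm B captures 432.

600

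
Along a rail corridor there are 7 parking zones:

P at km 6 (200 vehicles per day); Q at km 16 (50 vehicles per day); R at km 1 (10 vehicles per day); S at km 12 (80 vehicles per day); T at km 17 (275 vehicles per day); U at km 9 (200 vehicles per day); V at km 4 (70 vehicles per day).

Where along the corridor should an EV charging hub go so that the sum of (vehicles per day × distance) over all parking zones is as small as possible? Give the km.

For a sum of weighted absolute distances on a line, the optimum is the weighted median (not the mean). Total weight W = 885; half-weight = 442.5.
Sort by position and accumulate weight:
  km 1 (R, w=10) → cum 10
  km 4 (V, w=70) → cum 80
  km 6 (P, w=200) → cum 280
  km 9 (U, w=200) → cum 480  ≥ 442.5 → median here
  km 12 (S, w=80) → cum 560
  km 16 (Q, w=50) → cum 610
  km 17 (T, w=275) → cum 885
Optimal location: km 9.

x = 9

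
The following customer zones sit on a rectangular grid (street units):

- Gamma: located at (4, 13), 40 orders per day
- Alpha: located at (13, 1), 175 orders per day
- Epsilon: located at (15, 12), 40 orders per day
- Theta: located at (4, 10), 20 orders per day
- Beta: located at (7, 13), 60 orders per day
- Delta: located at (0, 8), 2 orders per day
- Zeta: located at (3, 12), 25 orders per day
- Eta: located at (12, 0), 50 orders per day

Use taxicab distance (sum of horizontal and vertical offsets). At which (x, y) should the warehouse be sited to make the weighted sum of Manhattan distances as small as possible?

Manhattan distance separates: Σwᵢ(|x−xᵢ|+|y−yᵢ|) = Σwᵢ|x−xᵢ| + Σwᵢ|y−yᵢ|, so x and y are optimised independently as 1-D weighted medians.
Total weight W = 412; half = 206.
x-coordinate, sorted with cumulative weight:
  x=0 (Delta, w=2) cum 2
  x=3 (Zeta, w=25) cum 27
  x=4 (Gamma, w=40) cum 67
  x=4 (Theta, w=20) cum 87
  x=7 (Beta, w=60) cum 147
  x=12 (Eta, w=50) cum 197
  x=13 (Alpha, w=175) cum 372  ← median
  x=15 (Epsilon, w=40) cum 412
⇒ x* = 13
y-coordinate, sorted with cumulative weight:
  y=0 (Eta, w=50) cum 50
  y=1 (Alpha, w=175) cum 225  ← median
  y=8 (Delta, w=2) cum 227
  y=10 (Theta, w=20) cum 247
  y=12 (Epsilon, w=40) cum 287
  y=12 (Zeta, w=25) cum 312
  y=13 (Gamma, w=40) cum 352
  y=13 (Beta, w=60) cum 412
⇒ y* = 1

(13, 1)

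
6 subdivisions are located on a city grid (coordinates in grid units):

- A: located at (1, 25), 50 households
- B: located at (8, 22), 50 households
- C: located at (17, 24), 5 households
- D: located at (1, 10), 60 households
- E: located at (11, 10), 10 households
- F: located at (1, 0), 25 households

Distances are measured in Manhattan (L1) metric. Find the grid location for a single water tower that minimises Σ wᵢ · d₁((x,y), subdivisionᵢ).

(1, 22)

Manhattan distance separates: Σwᵢ(|x−xᵢ|+|y−yᵢ|) = Σwᵢ|x−xᵢ| + Σwᵢ|y−yᵢ|, so x and y are optimised independently as 1-D weighted medians.
Total weight W = 200; half = 100.
x-coordinate, sorted with cumulative weight:
  x=1 (A, w=50) cum 50
  x=1 (D, w=60) cum 110  ← median
  x=1 (F, w=25) cum 135
  x=8 (B, w=50) cum 185
  x=11 (E, w=10) cum 195
  x=17 (C, w=5) cum 200
⇒ x* = 1
y-coordinate, sorted with cumulative weight:
  y=0 (F, w=25) cum 25
  y=10 (D, w=60) cum 85
  y=10 (E, w=10) cum 95
  y=22 (B, w=50) cum 145  ← median
  y=24 (C, w=5) cum 150
  y=25 (A, w=50) cum 200
⇒ y* = 22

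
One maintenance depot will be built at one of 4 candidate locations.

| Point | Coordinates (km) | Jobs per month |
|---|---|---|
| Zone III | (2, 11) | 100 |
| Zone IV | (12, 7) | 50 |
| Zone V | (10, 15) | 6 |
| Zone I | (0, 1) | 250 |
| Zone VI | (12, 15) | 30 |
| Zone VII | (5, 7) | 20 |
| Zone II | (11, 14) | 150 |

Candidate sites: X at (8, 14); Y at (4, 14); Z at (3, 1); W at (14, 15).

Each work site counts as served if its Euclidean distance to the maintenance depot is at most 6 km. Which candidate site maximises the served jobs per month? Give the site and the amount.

Z, covering 250

Coverage radius r = 6 km; a point is covered iff (Δx)²+(Δy)² ≤ 6² = 36.
  X (8, 14): covers {Zone V, Zone VI, Zone II} → 186
  Y (4, 14): covers {Zone III} → 100
  Z (3, 1): covers {Zone I} → 250
  W (14, 15): covers {Zone V, Zone VI, Zone II} → 186
Maximum coverage at Z: 250 jobs per month.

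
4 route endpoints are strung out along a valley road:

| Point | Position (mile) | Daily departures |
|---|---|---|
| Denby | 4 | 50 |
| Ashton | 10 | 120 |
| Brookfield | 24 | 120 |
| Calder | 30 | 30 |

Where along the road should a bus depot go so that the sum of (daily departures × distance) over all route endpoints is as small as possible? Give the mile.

x = 10

For a sum of weighted absolute distances on a line, the optimum is the weighted median (not the mean). Total weight W = 320; half-weight = 160.
Sort by position and accumulate weight:
  mile 4 (Denby, w=50) → cum 50
  mile 10 (Ashton, w=120) → cum 170  ≥ 160 → median here
  mile 24 (Brookfield, w=120) → cum 290
  mile 30 (Calder, w=30) → cum 320
Optimal location: mile 10.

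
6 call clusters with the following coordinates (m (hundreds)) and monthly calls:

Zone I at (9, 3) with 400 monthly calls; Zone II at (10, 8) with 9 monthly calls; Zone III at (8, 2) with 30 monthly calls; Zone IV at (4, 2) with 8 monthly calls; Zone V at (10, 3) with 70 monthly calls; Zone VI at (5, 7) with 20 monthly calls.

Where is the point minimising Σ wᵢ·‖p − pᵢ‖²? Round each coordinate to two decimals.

The minimiser of Σwᵢ‖p−pᵢ‖² is the weighted centroid p* = (Σwᵢpᵢ)/(Σwᵢ).
Σwᵢ = 537.
Σwᵢxᵢ = 400·9 + 9·10 + 30·8 + 8·4 + 70·10 + 20·5 = 4762.
Σwᵢyᵢ = 400·3 + 9·8 + 30·2 + 8·2 + 70·3 + 20·7 = 1698.
x* = 4762/537 = 8.87, y* = 1698/537 = 3.16.

(8.87, 3.16)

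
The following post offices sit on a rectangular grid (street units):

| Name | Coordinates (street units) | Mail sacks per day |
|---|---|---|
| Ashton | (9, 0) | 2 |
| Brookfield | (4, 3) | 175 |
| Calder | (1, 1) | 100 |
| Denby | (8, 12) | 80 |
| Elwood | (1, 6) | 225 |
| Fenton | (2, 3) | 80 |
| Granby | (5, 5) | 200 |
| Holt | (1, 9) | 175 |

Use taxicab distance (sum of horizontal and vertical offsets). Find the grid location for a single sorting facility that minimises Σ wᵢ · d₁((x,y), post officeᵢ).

(2, 5)

Manhattan distance separates: Σwᵢ(|x−xᵢ|+|y−yᵢ|) = Σwᵢ|x−xᵢ| + Σwᵢ|y−yᵢ|, so x and y are optimised independently as 1-D weighted medians.
Total weight W = 1037; half = 518.5.
x-coordinate, sorted with cumulative weight:
  x=1 (Calder, w=100) cum 100
  x=1 (Elwood, w=225) cum 325
  x=1 (Holt, w=175) cum 500
  x=2 (Fenton, w=80) cum 580  ← median
  x=4 (Brookfield, w=175) cum 755
  x=5 (Granby, w=200) cum 955
  x=8 (Denby, w=80) cum 1035
  x=9 (Ashton, w=2) cum 1037
⇒ x* = 2
y-coordinate, sorted with cumulative weight:
  y=0 (Ashton, w=2) cum 2
  y=1 (Calder, w=100) cum 102
  y=3 (Brookfield, w=175) cum 277
  y=3 (Fenton, w=80) cum 357
  y=5 (Granby, w=200) cum 557  ← median
  y=6 (Elwood, w=225) cum 782
  y=9 (Holt, w=175) cum 957
  y=12 (Denby, w=80) cum 1037
⇒ y* = 5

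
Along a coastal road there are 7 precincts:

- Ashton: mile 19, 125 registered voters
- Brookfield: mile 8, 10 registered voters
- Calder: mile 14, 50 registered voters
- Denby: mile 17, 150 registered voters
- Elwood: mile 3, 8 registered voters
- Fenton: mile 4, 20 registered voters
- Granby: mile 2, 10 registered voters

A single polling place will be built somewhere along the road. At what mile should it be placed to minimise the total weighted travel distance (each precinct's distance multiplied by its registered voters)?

For a sum of weighted absolute distances on a line, the optimum is the weighted median (not the mean). Total weight W = 373; half-weight = 186.5.
Sort by position and accumulate weight:
  mile 2 (Granby, w=10) → cum 10
  mile 3 (Elwood, w=8) → cum 18
  mile 4 (Fenton, w=20) → cum 38
  mile 8 (Brookfield, w=10) → cum 48
  mile 14 (Calder, w=50) → cum 98
  mile 17 (Denby, w=150) → cum 248  ≥ 186.5 → median here
  mile 19 (Ashton, w=125) → cum 373
Optimal location: mile 17.

x = 17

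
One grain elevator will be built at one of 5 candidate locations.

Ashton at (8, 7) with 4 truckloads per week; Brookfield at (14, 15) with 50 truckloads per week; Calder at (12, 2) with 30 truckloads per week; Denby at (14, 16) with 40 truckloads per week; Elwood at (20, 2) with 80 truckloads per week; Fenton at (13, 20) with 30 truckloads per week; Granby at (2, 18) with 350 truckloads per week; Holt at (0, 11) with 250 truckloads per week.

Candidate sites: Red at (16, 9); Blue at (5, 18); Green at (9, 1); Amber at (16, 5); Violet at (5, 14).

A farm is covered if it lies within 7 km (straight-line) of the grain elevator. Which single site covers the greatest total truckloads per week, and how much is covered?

Coverage radius r = 7 km; a point is covered iff (Δx)²+(Δy)² ≤ 7² = 49.
  Red (16, 9): covers {Brookfield} → 50
  Blue (5, 18): covers {Granby} → 350
  Green (9, 1): covers {Ashton, Calder} → 34
  Amber (16, 5): covers {Calder, Elwood} → 110
  Violet (5, 14): covers {Granby, Holt} → 600
Maximum coverage at Violet: 600 truckloads per week.

Violet, covering 600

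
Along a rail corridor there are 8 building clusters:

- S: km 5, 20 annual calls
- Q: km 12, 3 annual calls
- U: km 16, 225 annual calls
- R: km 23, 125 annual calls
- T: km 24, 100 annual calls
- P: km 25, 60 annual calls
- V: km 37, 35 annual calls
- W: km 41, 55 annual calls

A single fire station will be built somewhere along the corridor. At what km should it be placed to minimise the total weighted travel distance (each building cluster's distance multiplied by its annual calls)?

For a sum of weighted absolute distances on a line, the optimum is the weighted median (not the mean). Total weight W = 623; half-weight = 311.5.
Sort by position and accumulate weight:
  km 5 (S, w=20) → cum 20
  km 12 (Q, w=3) → cum 23
  km 16 (U, w=225) → cum 248
  km 23 (R, w=125) → cum 373  ≥ 311.5 → median here
  km 24 (T, w=100) → cum 473
  km 25 (P, w=60) → cum 533
  km 37 (V, w=35) → cum 568
  km 41 (W, w=55) → cum 623
Optimal location: km 23.

x = 23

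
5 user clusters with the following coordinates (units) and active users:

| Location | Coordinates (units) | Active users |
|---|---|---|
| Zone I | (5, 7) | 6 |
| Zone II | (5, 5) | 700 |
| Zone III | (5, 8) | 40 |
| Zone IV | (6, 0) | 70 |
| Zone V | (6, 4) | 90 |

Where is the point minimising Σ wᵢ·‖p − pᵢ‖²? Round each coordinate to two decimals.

(5.18, 4.66)

The minimiser of Σwᵢ‖p−pᵢ‖² is the weighted centroid p* = (Σwᵢpᵢ)/(Σwᵢ).
Σwᵢ = 906.
Σwᵢxᵢ = 6·5 + 700·5 + 40·5 + 70·6 + 90·6 = 4690.
Σwᵢyᵢ = 6·7 + 700·5 + 40·8 + 70·0 + 90·4 = 4222.
x* = 4690/906 = 5.18, y* = 4222/906 = 4.66.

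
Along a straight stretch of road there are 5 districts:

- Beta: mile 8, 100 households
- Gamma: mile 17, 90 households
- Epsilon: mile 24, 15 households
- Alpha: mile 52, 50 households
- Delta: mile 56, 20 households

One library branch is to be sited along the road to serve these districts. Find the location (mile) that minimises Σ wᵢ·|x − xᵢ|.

For a sum of weighted absolute distances on a line, the optimum is the weighted median (not the mean). Total weight W = 275; half-weight = 137.5.
Sort by position and accumulate weight:
  mile 8 (Beta, w=100) → cum 100
  mile 17 (Gamma, w=90) → cum 190  ≥ 137.5 → median here
  mile 24 (Epsilon, w=15) → cum 205
  mile 52 (Alpha, w=50) → cum 255
  mile 56 (Delta, w=20) → cum 275
Optimal location: mile 17.

x = 17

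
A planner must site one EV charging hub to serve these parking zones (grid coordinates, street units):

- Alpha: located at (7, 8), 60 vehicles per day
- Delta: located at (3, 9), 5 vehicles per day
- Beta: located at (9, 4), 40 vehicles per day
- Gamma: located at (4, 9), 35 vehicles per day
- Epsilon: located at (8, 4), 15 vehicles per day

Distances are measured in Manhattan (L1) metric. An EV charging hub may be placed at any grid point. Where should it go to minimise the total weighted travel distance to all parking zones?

(7, 8)

Manhattan distance separates: Σwᵢ(|x−xᵢ|+|y−yᵢ|) = Σwᵢ|x−xᵢ| + Σwᵢ|y−yᵢ|, so x and y are optimised independently as 1-D weighted medians.
Total weight W = 155; half = 77.5.
x-coordinate, sorted with cumulative weight:
  x=3 (Delta, w=5) cum 5
  x=4 (Gamma, w=35) cum 40
  x=7 (Alpha, w=60) cum 100  ← median
  x=8 (Epsilon, w=15) cum 115
  x=9 (Beta, w=40) cum 155
⇒ x* = 7
y-coordinate, sorted with cumulative weight:
  y=4 (Beta, w=40) cum 40
  y=4 (Epsilon, w=15) cum 55
  y=8 (Alpha, w=60) cum 115  ← median
  y=9 (Delta, w=5) cum 120
  y=9 (Gamma, w=35) cum 155
⇒ y* = 8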